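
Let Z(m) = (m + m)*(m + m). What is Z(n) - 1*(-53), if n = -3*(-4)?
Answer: 629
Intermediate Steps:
n = 12
Z(m) = 4*m**2 (Z(m) = (2*m)*(2*m) = 4*m**2)
Z(n) - 1*(-53) = 4*12**2 - 1*(-53) = 4*144 + 53 = 576 + 53 = 629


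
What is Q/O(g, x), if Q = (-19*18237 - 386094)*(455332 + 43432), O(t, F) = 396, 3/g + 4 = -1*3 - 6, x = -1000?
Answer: -30449417509/33 ≈ -9.2271e+8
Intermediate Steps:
g = -3/13 (g = 3/(-4 + (-1*3 - 6)) = 3/(-4 + (-3 - 6)) = 3/(-4 - 9) = 3/(-13) = 3*(-1/13) = -3/13 ≈ -0.23077)
Q = -365393010108 (Q = (-346503 - 386094)*498764 = -732597*498764 = -365393010108)
Q/O(g, x) = -365393010108/396 = -365393010108*1/396 = -30449417509/33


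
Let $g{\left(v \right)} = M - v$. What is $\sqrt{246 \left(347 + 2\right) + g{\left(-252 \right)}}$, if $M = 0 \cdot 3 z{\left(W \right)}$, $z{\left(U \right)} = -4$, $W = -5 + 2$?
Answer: $\sqrt{86106} \approx 293.44$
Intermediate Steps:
$W = -3$
$M = 0$ ($M = 0 \cdot 3 \left(-4\right) = 0 \left(-4\right) = 0$)
$g{\left(v \right)} = - v$ ($g{\left(v \right)} = 0 - v = - v$)
$\sqrt{246 \left(347 + 2\right) + g{\left(-252 \right)}} = \sqrt{246 \left(347 + 2\right) - -252} = \sqrt{246 \cdot 349 + 252} = \sqrt{85854 + 252} = \sqrt{86106}$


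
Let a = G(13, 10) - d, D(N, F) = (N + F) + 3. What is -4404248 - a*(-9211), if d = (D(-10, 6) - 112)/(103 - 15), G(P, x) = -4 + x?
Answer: -381669573/88 ≈ -4.3372e+6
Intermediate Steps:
D(N, F) = 3 + F + N (D(N, F) = (F + N) + 3 = 3 + F + N)
d = -113/88 (d = ((3 + 6 - 10) - 112)/(103 - 15) = (-1 - 112)/88 = -113*1/88 = -113/88 ≈ -1.2841)
a = 641/88 (a = (-4 + 10) - 1*(-113/88) = 6 + 113/88 = 641/88 ≈ 7.2841)
-4404248 - a*(-9211) = -4404248 - 641*(-9211)/88 = -4404248 - 1*(-5904251/88) = -4404248 + 5904251/88 = -381669573/88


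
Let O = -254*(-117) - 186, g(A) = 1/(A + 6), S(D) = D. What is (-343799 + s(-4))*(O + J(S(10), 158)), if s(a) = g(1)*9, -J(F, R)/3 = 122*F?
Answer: -8894734464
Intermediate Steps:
g(A) = 1/(6 + A)
J(F, R) = -366*F
s(a) = 9/7 (s(a) = 9/(6 + 1) = 9/7)
O = 29532 (O = 29718 - 186 = 29532)
(-343799 + s(-4))*(O + J(S(10), 158)) = (-343799 + 9/7)*(29532 - 366*10) = -2406584*(29532 - 3660)/7 = -2406584/7*25872 = -8894734464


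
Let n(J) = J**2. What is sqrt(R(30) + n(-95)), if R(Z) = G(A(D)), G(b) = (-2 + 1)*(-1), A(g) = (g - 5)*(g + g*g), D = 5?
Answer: sqrt(9026) ≈ 95.005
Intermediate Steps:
A(g) = (-5 + g)*(g + g**2)
G(b) = 1 (G(b) = -1*(-1) = 1)
R(Z) = 1
sqrt(R(30) + n(-95)) = sqrt(1 + (-95)**2) = sqrt(1 + 9025) = sqrt(9026)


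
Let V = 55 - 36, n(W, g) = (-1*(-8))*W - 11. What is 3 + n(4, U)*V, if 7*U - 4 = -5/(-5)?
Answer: 402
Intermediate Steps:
U = 5/7 (U = 4/7 + (-5/(-5))/7 = 4/7 + (-5*(-⅕))/7 = 4/7 + (⅐)*1 = 4/7 + ⅐ = 5/7 ≈ 0.71429)
n(W, g) = -11 + 8*W (n(W, g) = 8*W - 11 = -11 + 8*W)
V = 19
3 + n(4, U)*V = 3 + (-11 + 8*4)*19 = 3 + (-11 + 32)*19 = 3 + 21*19 = 3 + 399 = 402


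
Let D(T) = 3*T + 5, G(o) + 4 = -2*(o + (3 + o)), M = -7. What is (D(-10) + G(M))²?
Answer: 49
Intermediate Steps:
G(o) = -10 - 4*o (G(o) = -4 - 2*(o + (3 + o)) = -4 - 2*(3 + 2*o) = -4 + (-6 - 4*o) = -10 - 4*o)
D(T) = 5 + 3*T
(D(-10) + G(M))² = ((5 + 3*(-10)) + (-10 - 4*(-7)))² = ((5 - 30) + (-10 + 28))² = (-25 + 18)² = (-7)² = 49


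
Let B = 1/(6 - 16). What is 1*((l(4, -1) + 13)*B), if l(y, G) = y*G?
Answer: -9/10 ≈ -0.90000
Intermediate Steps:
l(y, G) = G*y
B = -⅒ (B = 1/(-10) = -⅒ ≈ -0.10000)
1*((l(4, -1) + 13)*B) = 1*((-1*4 + 13)*(-⅒)) = 1*((-4 + 13)*(-⅒)) = 1*(9*(-⅒)) = 1*(-9/10) = -9/10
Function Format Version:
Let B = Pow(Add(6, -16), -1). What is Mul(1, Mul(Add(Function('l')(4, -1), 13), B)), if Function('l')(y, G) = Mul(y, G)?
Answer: Rational(-9, 10) ≈ -0.90000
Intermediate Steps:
Function('l')(y, G) = Mul(G, y)
B = Rational(-1, 10) (B = Pow(-10, -1) = Rational(-1, 10) ≈ -0.10000)
Mul(1, Mul(Add(Function('l')(4, -1), 13), B)) = Mul(1, Mul(Add(Mul(-1, 4), 13), Rational(-1, 10))) = Mul(1, Mul(Add(-4, 13), Rational(-1, 10))) = Mul(1, Mul(9, Rational(-1, 10))) = Mul(1, Rational(-9, 10)) = Rational(-9, 10)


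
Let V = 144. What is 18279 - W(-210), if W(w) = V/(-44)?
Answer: 201105/11 ≈ 18282.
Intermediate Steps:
W(w) = -36/11 (W(w) = 144/(-44) = 144*(-1/44) = -36/11)
18279 - W(-210) = 18279 - 1*(-36/11) = 18279 + 36/11 = 201105/11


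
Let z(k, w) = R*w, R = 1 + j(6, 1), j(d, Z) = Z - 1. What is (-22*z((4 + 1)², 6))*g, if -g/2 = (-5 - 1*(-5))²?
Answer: 0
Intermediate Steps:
j(d, Z) = -1 + Z
R = 1 (R = 1 + (-1 + 1) = 1 + 0 = 1)
z(k, w) = w (z(k, w) = 1*w = w)
g = 0 (g = -2*(-5 - 1*(-5))² = -2*(-5 + 5)² = -2*0² = -2*0 = 0)
(-22*z((4 + 1)², 6))*g = -22*6*0 = -132*0 = 0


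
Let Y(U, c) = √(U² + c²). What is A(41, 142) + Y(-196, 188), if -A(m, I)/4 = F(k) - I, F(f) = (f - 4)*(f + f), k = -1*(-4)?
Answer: 568 + 4*√4610 ≈ 839.59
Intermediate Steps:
k = 4
F(f) = 2*f*(-4 + f) (F(f) = (-4 + f)*(2*f) = 2*f*(-4 + f))
A(m, I) = 4*I (A(m, I) = -4*(2*4*(-4 + 4) - I) = -4*(2*4*0 - I) = -4*(0 - I) = -(-4)*I = 4*I)
A(41, 142) + Y(-196, 188) = 4*142 + √((-196)² + 188²) = 568 + √(38416 + 35344) = 568 + √73760 = 568 + 4*√4610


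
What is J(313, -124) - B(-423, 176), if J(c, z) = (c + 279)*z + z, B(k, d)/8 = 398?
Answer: -76716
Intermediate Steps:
B(k, d) = 3184 (B(k, d) = 8*398 = 3184)
J(c, z) = z + z*(279 + c) (J(c, z) = (279 + c)*z + z = z*(279 + c) + z = z + z*(279 + c))
J(313, -124) - B(-423, 176) = -124*(280 + 313) - 1*3184 = -124*593 - 3184 = -73532 - 3184 = -76716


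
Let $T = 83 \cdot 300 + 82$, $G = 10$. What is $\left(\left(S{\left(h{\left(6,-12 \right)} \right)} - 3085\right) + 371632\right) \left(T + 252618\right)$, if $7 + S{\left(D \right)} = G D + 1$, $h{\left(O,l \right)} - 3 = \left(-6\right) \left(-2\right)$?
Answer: $102348621600$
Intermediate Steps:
$h{\left(O,l \right)} = 15$ ($h{\left(O,l \right)} = 3 - -12 = 3 + 12 = 15$)
$S{\left(D \right)} = -6 + 10 D$ ($S{\left(D \right)} = -7 + \left(10 D + 1\right) = -7 + \left(1 + 10 D\right) = -6 + 10 D$)
$T = 24982$ ($T = 24900 + 82 = 24982$)
$\left(\left(S{\left(h{\left(6,-12 \right)} \right)} - 3085\right) + 371632\right) \left(T + 252618\right) = \left(\left(\left(-6 + 10 \cdot 15\right) - 3085\right) + 371632\right) \left(24982 + 252618\right) = \left(\left(\left(-6 + 150\right) - 3085\right) + 371632\right) 277600 = \left(\left(144 - 3085\right) + 371632\right) 277600 = \left(-2941 + 371632\right) 277600 = 368691 \cdot 277600 = 102348621600$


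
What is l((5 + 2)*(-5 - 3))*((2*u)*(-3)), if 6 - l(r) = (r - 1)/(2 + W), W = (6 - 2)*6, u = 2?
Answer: -1278/13 ≈ -98.308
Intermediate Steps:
W = 24 (W = 4*6 = 24)
l(r) = 157/26 - r/26 (l(r) = 6 - (r - 1)/(2 + 24) = 6 - (-1 + r)/26 = 6 - (-1/26 + r/26) = 6 + (1/26 - r/26) = 157/26 - r/26)
l((5 + 2)*(-5 - 3))*((2*u)*(-3)) = (157/26 - (5 + 2)*(-5 - 3)/26)*((2*2)*(-3)) = (157/26 - 7*(-8)/26)*(4*(-3)) = (157/26 - 1/26*(-56))*(-12) = (157/26 + 28/13)*(-12) = (213/26)*(-12) = -1278/13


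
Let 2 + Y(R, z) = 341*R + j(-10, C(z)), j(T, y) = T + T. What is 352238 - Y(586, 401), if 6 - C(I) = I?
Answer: 152434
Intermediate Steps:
C(I) = 6 - I
j(T, y) = 2*T
Y(R, z) = -22 + 341*R (Y(R, z) = -2 + (341*R + 2*(-10)) = -2 + (341*R - 20) = -2 + (-20 + 341*R) = -22 + 341*R)
352238 - Y(586, 401) = 352238 - (-22 + 341*586) = 352238 - (-22 + 199826) = 352238 - 1*199804 = 352238 - 199804 = 152434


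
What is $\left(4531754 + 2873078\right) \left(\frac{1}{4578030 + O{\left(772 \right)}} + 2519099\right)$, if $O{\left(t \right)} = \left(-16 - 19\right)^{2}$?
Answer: $\frac{85419155518432500672}{4579255} \approx 1.8654 \cdot 10^{13}$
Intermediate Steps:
$O{\left(t \right)} = 1225$ ($O{\left(t \right)} = \left(-35\right)^{2} = 1225$)
$\left(4531754 + 2873078\right) \left(\frac{1}{4578030 + O{\left(772 \right)}} + 2519099\right) = \left(4531754 + 2873078\right) \left(\frac{1}{4578030 + 1225} + 2519099\right) = 7404832 \left(\frac{1}{4579255} + 2519099\right) = 7404832 \cdot \frac{11535596691246}{4579255} = \frac{85419155518432500672}{4579255}$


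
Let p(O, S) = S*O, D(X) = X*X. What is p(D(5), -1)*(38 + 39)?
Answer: -1925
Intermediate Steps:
D(X) = X²
p(O, S) = O*S
p(D(5), -1)*(38 + 39) = (5²*(-1))*(38 + 39) = (25*(-1))*77 = -25*77 = -1925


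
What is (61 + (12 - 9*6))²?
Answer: 361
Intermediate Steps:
(61 + (12 - 9*6))² = (61 + (12 - 54))² = (61 - 42)² = 19² = 361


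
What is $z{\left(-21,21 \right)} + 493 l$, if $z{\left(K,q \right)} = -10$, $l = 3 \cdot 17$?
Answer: $25133$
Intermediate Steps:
$l = 51$
$z{\left(-21,21 \right)} + 493 l = -10 + 493 \cdot 51 = -10 + 25143 = 25133$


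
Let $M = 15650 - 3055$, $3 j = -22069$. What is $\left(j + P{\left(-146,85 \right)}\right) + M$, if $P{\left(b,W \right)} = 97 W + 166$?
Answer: $\frac{40949}{3} \approx 13650.0$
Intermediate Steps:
$j = - \frac{22069}{3}$ ($j = \frac{1}{3} \left(-22069\right) = - \frac{22069}{3} \approx -7356.3$)
$P{\left(b,W \right)} = 166 + 97 W$
$M = 12595$ ($M = 15650 - 3055 = 12595$)
$\left(j + P{\left(-146,85 \right)}\right) + M = \left(- \frac{22069}{3} + \left(166 + 97 \cdot 85\right)\right) + 12595 = \left(- \frac{22069}{3} + \left(166 + 8245\right)\right) + 12595 = \left(- \frac{22069}{3} + 8411\right) + 12595 = \frac{3164}{3} + 12595 = \frac{40949}{3}$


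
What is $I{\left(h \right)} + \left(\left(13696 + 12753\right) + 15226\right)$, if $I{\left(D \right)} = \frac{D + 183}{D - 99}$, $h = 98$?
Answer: $41394$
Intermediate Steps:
$I{\left(D \right)} = \frac{183 + D}{-99 + D}$
$I{\left(h \right)} + \left(\left(13696 + 12753\right) + 15226\right) = \frac{183 + 98}{-99 + 98} + \left(\left(13696 + 12753\right) + 15226\right) = \frac{1}{-1} \cdot 281 + \left(26449 + 15226\right) = \left(-1\right) 281 + 41675 = -281 + 41675 = 41394$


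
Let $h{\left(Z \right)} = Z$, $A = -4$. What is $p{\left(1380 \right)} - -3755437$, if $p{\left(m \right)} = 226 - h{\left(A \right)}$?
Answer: $3755667$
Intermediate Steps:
$p{\left(m \right)} = 230$ ($p{\left(m \right)} = 226 - -4 = 226 + 4 = 230$)
$p{\left(1380 \right)} - -3755437 = 230 - -3755437 = 230 + 3755437 = 3755667$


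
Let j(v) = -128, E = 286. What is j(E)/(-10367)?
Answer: 128/10367 ≈ 0.012347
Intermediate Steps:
j(E)/(-10367) = -128/(-10367) = -128*(-1/10367) = 128/10367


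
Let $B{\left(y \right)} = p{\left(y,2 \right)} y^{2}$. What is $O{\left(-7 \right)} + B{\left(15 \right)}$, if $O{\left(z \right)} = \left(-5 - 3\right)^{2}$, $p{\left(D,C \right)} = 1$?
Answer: $289$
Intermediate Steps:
$B{\left(y \right)} = y^{2}$ ($B{\left(y \right)} = 1 y^{2} = y^{2}$)
$O{\left(z \right)} = 64$ ($O{\left(z \right)} = \left(-8\right)^{2} = 64$)
$O{\left(-7 \right)} + B{\left(15 \right)} = 64 + 15^{2} = 64 + 225 = 289$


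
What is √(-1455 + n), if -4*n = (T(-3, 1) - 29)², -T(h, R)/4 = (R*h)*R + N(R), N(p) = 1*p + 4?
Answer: I*√7189/2 ≈ 42.394*I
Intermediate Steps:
N(p) = 4 + p (N(p) = p + 4 = 4 + p)
T(h, R) = -16 - 4*R - 4*h*R² (T(h, R) = -4*((R*h)*R + (4 + R)) = -4*(h*R² + (4 + R)) = -4*(4 + R + h*R²) = -16 - 4*R - 4*h*R²)
n = -1369/4 (n = -((-16 - 4*1 - 4*(-3)*1²) - 29)²/4 = -((-16 - 4 - 4*(-3)*1) - 29)²/4 = -((-16 - 4 + 12) - 29)²/4 = -(-8 - 29)²/4 = -¼*(-37)² = -¼*1369 = -1369/4 ≈ -342.25)
√(-1455 + n) = √(-1455 - 1369/4) = √(-7189/4) = I*√7189/2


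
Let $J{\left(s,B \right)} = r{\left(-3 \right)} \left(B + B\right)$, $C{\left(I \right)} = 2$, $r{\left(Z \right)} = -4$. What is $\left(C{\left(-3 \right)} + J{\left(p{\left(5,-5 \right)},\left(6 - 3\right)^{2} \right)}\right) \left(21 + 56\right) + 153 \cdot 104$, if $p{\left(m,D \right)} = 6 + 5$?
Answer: $10522$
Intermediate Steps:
$p{\left(m,D \right)} = 11$
$J{\left(s,B \right)} = - 8 B$ ($J{\left(s,B \right)} = - 4 \left(B + B\right) = - 4 \cdot 2 B = - 8 B$)
$\left(C{\left(-3 \right)} + J{\left(p{\left(5,-5 \right)},\left(6 - 3\right)^{2} \right)}\right) \left(21 + 56\right) + 153 \cdot 104 = \left(2 - 8 \left(6 - 3\right)^{2}\right) \left(21 + 56\right) + 153 \cdot 104 = \left(2 - 8 \cdot 3^{2}\right) 77 + 15912 = \left(2 - 72\right) 77 + 15912 = \left(-70\right) 77 + 15912 = -5390 + 15912 = 10522$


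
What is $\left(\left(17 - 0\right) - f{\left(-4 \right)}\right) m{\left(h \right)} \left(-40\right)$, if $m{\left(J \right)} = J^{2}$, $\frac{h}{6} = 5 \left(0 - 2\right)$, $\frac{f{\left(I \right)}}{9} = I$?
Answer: $-7632000$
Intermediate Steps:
$f{\left(I \right)} = 9 I$
$h = -60$ ($h = 6 \cdot 5 \left(0 - 2\right) = 6 \cdot 5 \left(-2\right) = 6 \left(-10\right) = -60$)
$\left(\left(17 - 0\right) - f{\left(-4 \right)}\right) m{\left(h \right)} \left(-40\right) = \left(\left(17 - 0\right) - 9 \left(-4\right)\right) \left(-60\right)^{2} \left(-40\right) = \left(\left(17 + 0\right) - -36\right) 3600 \left(-40\right) = \left(17 + 36\right) 3600 \left(-40\right) = 53 \cdot 3600 \left(-40\right) = 190800 \left(-40\right) = -7632000$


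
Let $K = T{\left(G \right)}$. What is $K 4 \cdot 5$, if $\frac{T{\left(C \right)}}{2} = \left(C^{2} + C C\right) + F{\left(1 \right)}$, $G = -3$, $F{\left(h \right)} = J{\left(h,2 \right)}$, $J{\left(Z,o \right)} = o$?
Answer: $800$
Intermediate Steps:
$F{\left(h \right)} = 2$
$T{\left(C \right)} = 4 + 4 C^{2}$ ($T{\left(C \right)} = 2 \left(\left(C^{2} + C C\right) + 2\right) = 2 \left(\left(C^{2} + C^{2}\right) + 2\right) = 2 \left(2 C^{2} + 2\right) = 2 \left(2 + 2 C^{2}\right) = 4 + 4 C^{2}$)
$K = 40$ ($K = 4 + 4 \left(-3\right)^{2} = 4 + 4 \cdot 9 = 4 + 36 = 40$)
$K 4 \cdot 5 = 40 \cdot 4 \cdot 5 = 40 \cdot 20 = 800$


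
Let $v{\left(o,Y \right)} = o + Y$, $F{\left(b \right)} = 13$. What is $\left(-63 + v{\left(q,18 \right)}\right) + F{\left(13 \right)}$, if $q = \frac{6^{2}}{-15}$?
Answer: $- \frac{172}{5} \approx -34.4$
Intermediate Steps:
$q = - \frac{12}{5}$ ($q = 36 \left(- \frac{1}{15}\right) = - \frac{12}{5} \approx -2.4$)
$v{\left(o,Y \right)} = Y + o$
$\left(-63 + v{\left(q,18 \right)}\right) + F{\left(13 \right)} = \left(-63 + \left(18 - \frac{12}{5}\right)\right) + 13 = \left(-63 + \frac{78}{5}\right) + 13 = - \frac{237}{5} + 13 = - \frac{172}{5}$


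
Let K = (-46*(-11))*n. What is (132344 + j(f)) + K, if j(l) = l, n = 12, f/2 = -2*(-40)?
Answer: 138576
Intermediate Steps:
f = 160 (f = 2*(-2*(-40)) = 2*80 = 160)
K = 6072 (K = -46*(-11)*12 = 506*12 = 6072)
(132344 + j(f)) + K = (132344 + 160) + 6072 = 132504 + 6072 = 138576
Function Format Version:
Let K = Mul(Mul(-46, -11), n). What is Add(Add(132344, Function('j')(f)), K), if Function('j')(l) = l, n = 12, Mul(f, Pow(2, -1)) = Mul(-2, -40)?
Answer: 138576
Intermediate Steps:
f = 160 (f = Mul(2, Mul(-2, -40)) = Mul(2, 80) = 160)
K = 6072 (K = Mul(Mul(-46, -11), 12) = Mul(506, 12) = 6072)
Add(Add(132344, Function('j')(f)), K) = Add(Add(132344, 160), 6072) = Add(132504, 6072) = 138576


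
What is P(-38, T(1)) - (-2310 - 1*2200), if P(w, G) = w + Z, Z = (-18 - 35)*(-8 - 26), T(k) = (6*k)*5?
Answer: 6274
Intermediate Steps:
T(k) = 30*k
Z = 1802 (Z = -53*(-34) = 1802)
P(w, G) = 1802 + w (P(w, G) = w + 1802 = 1802 + w)
P(-38, T(1)) - (-2310 - 1*2200) = (1802 - 38) - (-2310 - 1*2200) = 1764 - (-2310 - 2200) = 1764 - 1*(-4510) = 1764 + 4510 = 6274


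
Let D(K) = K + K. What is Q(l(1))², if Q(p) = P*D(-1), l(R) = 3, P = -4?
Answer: 64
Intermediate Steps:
D(K) = 2*K
Q(p) = 8 (Q(p) = -8*(-1) = -4*(-2) = 8)
Q(l(1))² = 8² = 64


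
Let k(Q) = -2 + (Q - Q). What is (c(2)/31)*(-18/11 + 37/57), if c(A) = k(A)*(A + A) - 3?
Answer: 619/1767 ≈ 0.35031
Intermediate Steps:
k(Q) = -2 (k(Q) = -2 + 0 = -2)
c(A) = -3 - 4*A (c(A) = -2*(A + A) - 3 = -4*A - 3 = -3 - 4*A)
(c(2)/31)*(-18/11 + 37/57) = ((-3 - 4*2)/31)*(-18/11 + 37/57) = ((-3 - 8)*(1/31))*(-18*1/11 + 37*(1/57)) = (-11*1/31)*(-18/11 + 37/57) = -11/31*(-619/627) = 619/1767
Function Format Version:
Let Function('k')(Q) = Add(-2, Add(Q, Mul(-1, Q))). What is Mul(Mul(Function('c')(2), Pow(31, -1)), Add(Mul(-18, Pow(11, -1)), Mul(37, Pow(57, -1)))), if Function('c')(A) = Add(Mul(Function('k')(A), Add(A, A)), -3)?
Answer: Rational(619, 1767) ≈ 0.35031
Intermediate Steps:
Function('k')(Q) = -2 (Function('k')(Q) = Add(-2, 0) = -2)
Function('c')(A) = Add(-3, Mul(-4, A)) (Function('c')(A) = Add(Mul(-2, Add(A, A)), -3) = Add(Mul(-2, Mul(2, A)), -3) = Add(Mul(-4, A), -3) = Add(-3, Mul(-4, A)))
Mul(Mul(Function('c')(2), Pow(31, -1)), Add(Mul(-18, Pow(11, -1)), Mul(37, Pow(57, -1)))) = Mul(Mul(Add(-3, Mul(-4, 2)), Pow(31, -1)), Add(Mul(-18, Pow(11, -1)), Mul(37, Pow(57, -1)))) = Mul(Mul(Add(-3, -8), Rational(1, 31)), Add(Mul(-18, Rational(1, 11)), Mul(37, Rational(1, 57)))) = Mul(Mul(-11, Rational(1, 31)), Add(Rational(-18, 11), Rational(37, 57))) = Mul(Rational(-11, 31), Rational(-619, 627)) = Rational(619, 1767)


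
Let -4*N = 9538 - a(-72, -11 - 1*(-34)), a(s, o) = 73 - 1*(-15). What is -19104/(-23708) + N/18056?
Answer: 144465837/214035824 ≈ 0.67496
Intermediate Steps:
a(s, o) = 88 (a(s, o) = 73 + 15 = 88)
N = -4725/2 (N = -(9538 - 1*88)/4 = -(9538 - 88)/4 = -¼*9450 = -4725/2 ≈ -2362.5)
-19104/(-23708) + N/18056 = -19104/(-23708) - 4725/2/18056 = -19104*(-1/23708) - 4725/2*1/18056 = 4776/5927 - 4725/36112 = 144465837/214035824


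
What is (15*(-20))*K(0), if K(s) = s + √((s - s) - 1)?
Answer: -300*I ≈ -300.0*I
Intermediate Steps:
K(s) = I + s (K(s) = s + √(0 - 1) = s + √(-1) = s + I = I + s)
(15*(-20))*K(0) = (15*(-20))*(I + 0) = -300*I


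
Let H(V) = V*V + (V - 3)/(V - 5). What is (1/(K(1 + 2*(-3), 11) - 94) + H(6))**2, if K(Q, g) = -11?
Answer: 16760836/11025 ≈ 1520.3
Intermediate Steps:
H(V) = V**2 + (-3 + V)/(-5 + V)
(1/(K(1 + 2*(-3), 11) - 94) + H(6))**2 = (1/(-11 - 94) + (-3 + 6 + 6**3 - 5*6**2)/(-5 + 6))**2 = (1/(-105) + (-3 + 6 + 216 - 5*36)/1)**2 = (-1/105 + 1*(-3 + 6 + 216 - 180))**2 = (-1/105 + 1*39)**2 = (-1/105 + 39)**2 = (4094/105)**2 = 16760836/11025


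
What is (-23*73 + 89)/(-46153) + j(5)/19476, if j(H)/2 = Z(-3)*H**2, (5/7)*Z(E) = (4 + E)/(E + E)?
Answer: 91285165/2696627484 ≈ 0.033852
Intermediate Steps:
Z(E) = 7*(4 + E)/(10*E) (Z(E) = 7*((4 + E)/(E + E))/5 = 7*((4 + E)/((2*E)))/5 = 7*((4 + E)*(1/(2*E)))/5 = 7*((4 + E)/(2*E))/5 = 7*(4 + E)/(10*E))
j(H) = -7*H**2/15 (j(H) = 2*(((7/10)*(4 - 3)/(-3))*H**2) = 2*(((7/10)*(-1/3)*1)*H**2) = 2*(-7*H**2/30) = -7*H**2/15)
(-23*73 + 89)/(-46153) + j(5)/19476 = (-23*73 + 89)/(-46153) - 7/15*5**2/19476 = (-1679 + 89)*(-1/46153) - 7/15*25*(1/19476) = -1590*(-1/46153) - 35/3*1/19476 = 1590/46153 - 35/58428 = 91285165/2696627484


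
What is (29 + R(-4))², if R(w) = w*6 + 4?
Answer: 81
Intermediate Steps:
R(w) = 4 + 6*w (R(w) = 6*w + 4 = 4 + 6*w)
(29 + R(-4))² = (29 + (4 + 6*(-4)))² = (29 + (4 - 24))² = (29 - 20)² = 9² = 81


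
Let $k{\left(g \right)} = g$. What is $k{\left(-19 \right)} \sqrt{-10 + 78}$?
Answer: $- 38 \sqrt{17} \approx -156.68$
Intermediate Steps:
$k{\left(-19 \right)} \sqrt{-10 + 78} = - 19 \sqrt{-10 + 78} = - 19 \sqrt{68} = - 19 \cdot 2 \sqrt{17} = - 38 \sqrt{17}$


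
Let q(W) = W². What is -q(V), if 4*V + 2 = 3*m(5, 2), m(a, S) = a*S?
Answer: -49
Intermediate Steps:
m(a, S) = S*a
V = 7 (V = -½ + (3*(2*5))/4 = -½ + (3*10)/4 = -½ + (¼)*30 = -½ + 15/2 = 7)
-q(V) = -1*7² = -1*49 = -49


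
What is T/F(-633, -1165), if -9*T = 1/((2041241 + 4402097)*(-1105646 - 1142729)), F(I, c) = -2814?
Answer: -1/366898776958444500 ≈ -2.7255e-18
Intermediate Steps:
T = 1/130383360681750 (T = -1/((-1105646 - 1142729)*(2041241 + 4402097))/9 = -1/(9*(6443338*(-2248375))) = -1/9/(-14487040075750) = -1/9*(-1/14487040075750) = 1/130383360681750 ≈ 7.6697e-15)
T/F(-633, -1165) = (1/130383360681750)/(-2814) = (1/130383360681750)*(-1/2814) = -1/366898776958444500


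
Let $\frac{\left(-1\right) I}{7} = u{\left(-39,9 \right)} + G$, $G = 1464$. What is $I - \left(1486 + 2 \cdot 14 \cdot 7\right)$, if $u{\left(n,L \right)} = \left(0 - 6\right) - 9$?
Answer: $-11825$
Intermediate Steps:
$u{\left(n,L \right)} = -15$ ($u{\left(n,L \right)} = -6 - 9 = -15$)
$I = -10143$ ($I = - 7 \left(-15 + 1464\right) = \left(-7\right) 1449 = -10143$)
$I - \left(1486 + 2 \cdot 14 \cdot 7\right) = -10143 - \left(1486 + 2 \cdot 14 \cdot 7\right) = -10143 - \left(1486 + 28 \cdot 7\right) = -10143 - \left(1486 + 196\right) = -10143 - 1682 = -11825$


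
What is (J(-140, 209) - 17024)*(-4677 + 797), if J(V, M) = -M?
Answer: 66864040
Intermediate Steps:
(J(-140, 209) - 17024)*(-4677 + 797) = (-1*209 - 17024)*(-4677 + 797) = (-209 - 17024)*(-3880) = -17233*(-3880) = 66864040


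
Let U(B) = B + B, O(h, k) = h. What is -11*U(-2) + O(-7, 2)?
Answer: 37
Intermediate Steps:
U(B) = 2*B
-11*U(-2) + O(-7, 2) = -22*(-2) - 7 = -11*(-4) - 7 = 44 - 7 = 37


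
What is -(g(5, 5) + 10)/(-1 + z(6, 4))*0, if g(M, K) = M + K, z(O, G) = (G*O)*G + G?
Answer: 0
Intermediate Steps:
z(O, G) = G + O*G² (z(O, G) = O*G² + G = G + O*G²)
g(M, K) = K + M
-(g(5, 5) + 10)/(-1 + z(6, 4))*0 = -((5 + 5) + 10)/(-1 + 4*(1 + 4*6))*0 = -(10 + 10)/(-1 + 4*(1 + 24))*0 = -20/(-1 + 4*25)*0 = -20/(-1 + 100)*0 = -20/99*0 = 0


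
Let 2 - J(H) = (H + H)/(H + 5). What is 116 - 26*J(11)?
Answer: 399/4 ≈ 99.750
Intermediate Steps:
J(H) = 2 - 2*H/(5 + H) (J(H) = 2 - (H + H)/(H + 5) = 2 - 2*H/(5 + H))
116 - 26*J(11) = 116 - 260/(5 + 11) = 116 - 260/16 = 116 - 26*5/8 = 116 - 65/4 = 399/4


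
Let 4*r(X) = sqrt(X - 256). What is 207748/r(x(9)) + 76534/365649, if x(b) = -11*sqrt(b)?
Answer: 76534/365649 - 830992*I/17 ≈ 0.20931 - 48882.0*I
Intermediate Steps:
r(X) = sqrt(-256 + X)/4 (r(X) = sqrt(X - 256)/4 = sqrt(-256 + X)/4)
207748/r(x(9)) + 76534/365649 = 207748/((sqrt(-256 - 11*sqrt(9))/4)) + 76534/365649 = 207748/((sqrt(-256 - 11*3)/4)) + 76534*(1/365649) = 207748/((sqrt(-256 - 33)/4)) + 76534/365649 = 207748/((sqrt(-289)/4)) + 76534/365649 = 207748/(((17*I)/4)) + 76534/365649 = 207748/((17*I/4)) + 76534/365649 = 207748*(-4*I/17) + 76534/365649 = -830992*I/17 + 76534/365649 = 76534/365649 - 830992*I/17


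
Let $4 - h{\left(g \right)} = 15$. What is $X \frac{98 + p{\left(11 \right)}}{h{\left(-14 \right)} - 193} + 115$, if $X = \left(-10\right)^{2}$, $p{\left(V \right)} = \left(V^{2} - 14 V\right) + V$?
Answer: $\frac{3965}{51} \approx 77.745$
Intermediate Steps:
$h{\left(g \right)} = -11$ ($h{\left(g \right)} = 4 - 15 = -11$)
$p{\left(V \right)} = V^{2} - 13 V$
$X = 100$
$X \frac{98 + p{\left(11 \right)}}{h{\left(-14 \right)} - 193} + 115 = 100 \frac{98 + 11 \left(-13 + 11\right)}{-11 - 193} + 115 = 100 \frac{98 + 11 \left(-2\right)}{-204} + 115 = 100 \left(98 - 22\right) \left(- \frac{1}{204}\right) + 115 = 100 \cdot 76 \left(- \frac{1}{204}\right) + 115 = 100 \left(- \frac{19}{51}\right) + 115 = - \frac{1900}{51} + 115 = \frac{3965}{51}$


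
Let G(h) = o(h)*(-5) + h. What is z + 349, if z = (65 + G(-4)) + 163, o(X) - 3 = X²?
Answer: 478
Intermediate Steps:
o(X) = 3 + X²
G(h) = -15 + h - 5*h² (G(h) = (3 + h²)*(-5) + h = (-15 - 5*h²) + h = -15 + h - 5*h²)
z = 129 (z = (65 + (-15 - 4 - 5*(-4)²)) + 163 = (65 + (-15 - 4 - 5*16)) + 163 = (65 + (-15 - 4 - 80)) + 163 = (65 - 99) + 163 = -34 + 163 = 129)
z + 349 = 129 + 349 = 478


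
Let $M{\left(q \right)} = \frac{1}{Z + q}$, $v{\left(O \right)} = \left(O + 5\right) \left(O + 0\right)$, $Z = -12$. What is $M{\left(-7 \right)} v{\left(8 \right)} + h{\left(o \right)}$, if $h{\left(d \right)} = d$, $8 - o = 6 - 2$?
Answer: $- \frac{28}{19} \approx -1.4737$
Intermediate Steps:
$o = 4$ ($o = 8 - \left(6 - 2\right) = 8 - 4 = 4$)
$v{\left(O \right)} = O \left(5 + O\right)$ ($v{\left(O \right)} = \left(5 + O\right) O = O \left(5 + O\right)$)
$M{\left(q \right)} = \frac{1}{-12 + q}$
$M{\left(-7 \right)} v{\left(8 \right)} + h{\left(o \right)} = \frac{8 \left(5 + 8\right)}{-12 - 7} + 4 = \frac{8 \cdot 13}{-19} + 4 = \left(- \frac{1}{19}\right) 104 + 4 = - \frac{104}{19} + 4 = - \frac{28}{19}$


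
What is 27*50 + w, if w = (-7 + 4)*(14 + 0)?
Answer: 1308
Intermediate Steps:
w = -42 (w = -3*14 = -42)
27*50 + w = 27*50 - 42 = 1350 - 42 = 1308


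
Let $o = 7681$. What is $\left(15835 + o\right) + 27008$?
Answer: $50524$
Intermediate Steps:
$\left(15835 + o\right) + 27008 = \left(15835 + 7681\right) + 27008 = 23516 + 27008 = 50524$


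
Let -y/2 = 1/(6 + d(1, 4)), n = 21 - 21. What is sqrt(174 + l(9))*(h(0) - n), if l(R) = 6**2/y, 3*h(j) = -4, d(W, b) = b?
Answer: -4*I*sqrt(6)/3 ≈ -3.266*I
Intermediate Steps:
h(j) = -4/3 (h(j) = (1/3)*(-4) = -4/3)
n = 0
y = -1/5 (y = -2/(6 + 4) = -2/10 = -2*1/10 = -1/5 ≈ -0.20000)
l(R) = -180 (l(R) = 6**2/(-1/5) = 36*(-5) = -180)
sqrt(174 + l(9))*(h(0) - n) = sqrt(174 - 180)*(-4/3 - 1*0) = sqrt(-6)*(-4/3 + 0) = (I*sqrt(6))*(-4/3) = -4*I*sqrt(6)/3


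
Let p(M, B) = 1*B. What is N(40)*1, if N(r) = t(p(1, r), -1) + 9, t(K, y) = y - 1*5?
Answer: 3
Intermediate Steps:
p(M, B) = B
t(K, y) = -5 + y (t(K, y) = y - 5 = -5 + y)
N(r) = 3 (N(r) = (-5 - 1) + 9 = -6 + 9 = 3)
N(40)*1 = 3*1 = 3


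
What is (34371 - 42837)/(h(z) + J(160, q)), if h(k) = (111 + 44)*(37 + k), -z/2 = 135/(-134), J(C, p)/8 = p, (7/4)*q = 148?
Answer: -23919/18997 ≈ -1.2591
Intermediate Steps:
q = 592/7 (q = (4/7)*148 = 592/7 ≈ 84.571)
J(C, p) = 8*p
z = 135/67 (z = -270/(-134) = -270*(-1)/134 = -2*(-135/134) = 135/67 ≈ 2.0149)
h(k) = 5735 + 155*k (h(k) = 155*(37 + k) = 5735 + 155*k)
(34371 - 42837)/(h(z) + J(160, q)) = (34371 - 42837)/((5735 + 155*(135/67)) + 8*(592/7)) = -8466/((5735 + 20925/67) + 4736/7) = -8466/(405170/67 + 4736/7) = -8466/3153502/469 = -8466*469/3153502 = -23919/18997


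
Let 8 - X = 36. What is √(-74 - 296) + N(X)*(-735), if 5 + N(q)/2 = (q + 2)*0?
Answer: 7350 + I*√370 ≈ 7350.0 + 19.235*I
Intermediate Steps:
X = -28 (X = 8 - 1*36 = 8 - 36 = -28)
N(q) = -10 (N(q) = -10 + 2*((q + 2)*0) = -10 + 2*((2 + q)*0) = -10 + 2*0 = -10 + 0 = -10)
√(-74 - 296) + N(X)*(-735) = √(-74 - 296) - 10*(-735) = √(-370) + 7350 = I*√370 + 7350 = 7350 + I*√370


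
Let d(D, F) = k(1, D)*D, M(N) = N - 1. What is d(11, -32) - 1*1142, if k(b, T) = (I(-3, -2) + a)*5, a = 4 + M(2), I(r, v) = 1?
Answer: -812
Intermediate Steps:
M(N) = -1 + N
a = 5 (a = 4 + (-1 + 2) = 4 + 1 = 5)
k(b, T) = 30 (k(b, T) = (1 + 5)*5 = 6*5 = 30)
d(D, F) = 30*D
d(11, -32) - 1*1142 = 30*11 - 1*1142 = 330 - 1142 = -812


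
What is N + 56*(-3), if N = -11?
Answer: -179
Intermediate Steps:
N + 56*(-3) = -11 + 56*(-3) = -11 - 168 = -179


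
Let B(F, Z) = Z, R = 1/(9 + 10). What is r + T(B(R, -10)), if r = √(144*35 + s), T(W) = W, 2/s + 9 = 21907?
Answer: -10 + √604198239989/10949 ≈ 60.993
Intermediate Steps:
R = 1/19 ≈ 0.052632
s = 1/10949 (s = 2/(-9 + 21907) = 2/21898 = 2*(1/21898) = 1/10949 ≈ 9.1332e-5)
r = √604198239989/10949 (r = √(144*35 + 1/10949) = √(5040 + 1/10949) = √(55182961/10949) = √604198239989/10949 ≈ 70.993)
r + T(B(R, -10)) = √604198239989/10949 - 10 = -10 + √604198239989/10949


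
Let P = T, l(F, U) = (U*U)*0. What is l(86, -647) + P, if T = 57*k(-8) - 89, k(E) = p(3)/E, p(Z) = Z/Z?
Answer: -769/8 ≈ -96.125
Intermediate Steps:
p(Z) = 1
k(E) = 1/E
T = -769/8 (T = 57/(-8) - 89 = 57*(-⅛) - 89 = -57/8 - 89 = -769/8 ≈ -96.125)
l(F, U) = 0 (l(F, U) = U²*0 = 0)
P = -769/8 ≈ -96.125
l(86, -647) + P = 0 - 769/8 = -769/8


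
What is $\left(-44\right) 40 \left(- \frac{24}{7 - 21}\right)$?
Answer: $- \frac{21120}{7} \approx -3017.1$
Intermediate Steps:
$\left(-44\right) 40 \left(- \frac{24}{7 - 21}\right) = - 1760 \left(- \frac{24}{7 - 21}\right) = - 1760 \left(- \frac{24}{-14}\right) = - 1760 \left(\left(-24\right) \left(- \frac{1}{14}\right)\right) = \left(-1760\right) \frac{12}{7} = - \frac{21120}{7}$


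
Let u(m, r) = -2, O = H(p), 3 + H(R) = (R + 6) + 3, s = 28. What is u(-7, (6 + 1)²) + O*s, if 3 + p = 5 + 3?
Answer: 306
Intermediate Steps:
p = 5 (p = -3 + (5 + 3) = -3 + 8 = 5)
H(R) = 6 + R (H(R) = -3 + ((R + 6) + 3) = -3 + ((6 + R) + 3) = -3 + (9 + R) = 6 + R)
O = 11 (O = 6 + 5 = 11)
u(-7, (6 + 1)²) + O*s = -2 + 11*28 = -2 + 308 = 306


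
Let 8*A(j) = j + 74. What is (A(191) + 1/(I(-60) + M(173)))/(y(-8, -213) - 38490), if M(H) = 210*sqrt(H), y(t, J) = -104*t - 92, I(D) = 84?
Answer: -24046357/27403782000 - sqrt(173)/1370189100 ≈ -0.00087749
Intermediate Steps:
A(j) = 37/4 + j/8 (A(j) = (j + 74)/8 = (74 + j)/8 = 37/4 + j/8)
y(t, J) = -92 - 104*t
(A(191) + 1/(I(-60) + M(173)))/(y(-8, -213) - 38490) = ((37/4 + (1/8)*191) + 1/(84 + 210*sqrt(173)))/((-92 - 104*(-8)) - 38490) = ((37/4 + 191/8) + 1/(84 + 210*sqrt(173)))/((-92 + 832) - 38490) = (265/8 + 1/(84 + 210*sqrt(173)))/(740 - 38490) = (265/8 + 1/(84 + 210*sqrt(173)))/(-37750) = (265/8 + 1/(84 + 210*sqrt(173)))*(-1/37750) = -53/60400 - 1/(37750*(84 + 210*sqrt(173)))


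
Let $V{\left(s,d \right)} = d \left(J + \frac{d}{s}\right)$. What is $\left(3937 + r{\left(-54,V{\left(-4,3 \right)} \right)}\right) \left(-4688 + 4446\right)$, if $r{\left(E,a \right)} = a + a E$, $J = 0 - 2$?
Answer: $- \frac{2117137}{2} \approx -1.0586 \cdot 10^{6}$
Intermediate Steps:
$J = -2$
$V{\left(s,d \right)} = d \left(-2 + \frac{d}{s}\right)$
$r{\left(E,a \right)} = a + E a$
$\left(3937 + r{\left(-54,V{\left(-4,3 \right)} \right)}\right) \left(-4688 + 4446\right) = \left(3937 + \frac{3 \left(3 - -8\right)}{-4} \left(1 - 54\right)\right) \left(-4688 + 4446\right) = \left(3937 + 3 \left(- \frac{1}{4}\right) \left(3 + 8\right) \left(-53\right)\right) \left(-242\right) = \left(3937 + 3 \left(- \frac{1}{4}\right) 11 \left(-53\right)\right) \left(-242\right) = \left(3937 - - \frac{1749}{4}\right) \left(-242\right) = \left(3937 + \frac{1749}{4}\right) \left(-242\right) = \frac{17497}{4} \left(-242\right) = - \frac{2117137}{2}$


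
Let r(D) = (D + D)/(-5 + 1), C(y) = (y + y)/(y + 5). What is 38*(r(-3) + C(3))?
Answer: 171/2 ≈ 85.500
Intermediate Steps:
C(y) = 2*y/(5 + y) (C(y) = (2*y)/(5 + y) = 2*y/(5 + y))
r(D) = -D/2 (r(D) = (2*D)/(-4) = (2*D)*(-1/4) = -D/2)
38*(r(-3) + C(3)) = 38*(-1/2*(-3) + 2*3/(5 + 3)) = 38*(3/2 + 2*3/8) = 38*(3/2 + 2*3*(1/8)) = 38*(3/2 + 3/4) = 38*(9/4) = 171/2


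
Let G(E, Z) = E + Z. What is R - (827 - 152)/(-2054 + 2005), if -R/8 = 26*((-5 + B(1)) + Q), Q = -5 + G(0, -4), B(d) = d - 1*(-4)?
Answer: 92403/49 ≈ 1885.8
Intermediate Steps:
B(d) = 4 + d (B(d) = d + 4 = 4 + d)
Q = -9 (Q = -5 + (0 - 4) = -5 - 4 = -9)
R = 1872 (R = -208*((-5 + (4 + 1)) - 9) = -208*((-5 + 5) - 9) = -208*(0 - 9) = -208*(-9) = -8*(-234) = 1872)
R - (827 - 152)/(-2054 + 2005) = 1872 - (827 - 152)/(-2054 + 2005) = 1872 - 675/(-49) = 1872 - 675*(-1)/49 = 1872 - 1*(-675/49) = 1872 + 675/49 = 92403/49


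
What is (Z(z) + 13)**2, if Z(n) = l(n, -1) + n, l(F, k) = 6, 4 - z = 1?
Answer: 484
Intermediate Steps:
z = 3 (z = 4 - 1*1 = 4 - 1 = 3)
Z(n) = 6 + n
(Z(z) + 13)**2 = ((6 + 3) + 13)**2 = (9 + 13)**2 = 22**2 = 484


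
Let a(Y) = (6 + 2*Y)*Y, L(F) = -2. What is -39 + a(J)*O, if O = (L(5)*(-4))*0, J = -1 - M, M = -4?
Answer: -39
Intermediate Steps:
J = 3 (J = -1 - 1*(-4) = -1 + 4 = 3)
a(Y) = Y*(6 + 2*Y)
O = 0 (O = -2*(-4)*0 = 8*0 = 0)
-39 + a(J)*O = -39 + (2*3*(3 + 3))*0 = -39 + (2*3*6)*0 = -39 + 36*0 = -39 + 0 = -39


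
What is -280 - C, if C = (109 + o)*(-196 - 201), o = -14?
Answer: 37435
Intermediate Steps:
C = -37715 (C = (109 - 14)*(-196 - 201) = 95*(-397) = -37715)
-280 - C = -280 - 1*(-37715) = -280 + 37715 = 37435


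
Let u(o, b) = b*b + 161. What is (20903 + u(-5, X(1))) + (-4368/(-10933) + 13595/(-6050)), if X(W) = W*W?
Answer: 21434074531/1017610 ≈ 21063.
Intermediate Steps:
X(W) = W**2
u(o, b) = 161 + b**2 (u(o, b) = b**2 + 161 = 161 + b**2)
(20903 + u(-5, X(1))) + (-4368/(-10933) + 13595/(-6050)) = (20903 + (161 + (1**2)**2)) + (-4368/(-10933) + 13595/(-6050)) = (20903 + (161 + 1**2)) + (-4368*(-1/10933) + 13595*(-1/6050)) = (20903 + (161 + 1)) + (336/841 - 2719/1210) = (20903 + 162) - 1880119/1017610 = 21065 - 1880119/1017610 = 21434074531/1017610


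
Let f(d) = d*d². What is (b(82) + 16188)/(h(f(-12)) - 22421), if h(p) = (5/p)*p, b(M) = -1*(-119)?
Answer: -16307/22416 ≈ -0.72747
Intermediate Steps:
b(M) = 119
f(d) = d³
h(p) = 5 (h(p) = (5/p)*p = 5)
(b(82) + 16188)/(h(f(-12)) - 22421) = (119 + 16188)/(5 - 22421) = 16307/(-22416) = 16307*(-1/22416) = -16307/22416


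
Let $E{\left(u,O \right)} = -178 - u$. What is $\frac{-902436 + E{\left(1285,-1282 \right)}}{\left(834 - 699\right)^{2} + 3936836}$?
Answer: $- \frac{903899}{3955061} \approx -0.22854$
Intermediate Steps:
$\frac{-902436 + E{\left(1285,-1282 \right)}}{\left(834 - 699\right)^{2} + 3936836} = \frac{-902436 - 1463}{\left(834 - 699\right)^{2} + 3936836} = \frac{-902436 - 1463}{135^{2} + 3936836} = \frac{-902436 - 1463}{18225 + 3936836} = - \frac{903899}{3955061}$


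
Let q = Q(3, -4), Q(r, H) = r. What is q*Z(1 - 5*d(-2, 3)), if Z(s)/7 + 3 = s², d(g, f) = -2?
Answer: 2478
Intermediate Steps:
q = 3
Z(s) = -21 + 7*s²
q*Z(1 - 5*d(-2, 3)) = 3*(-21 + 7*(1 - 5*(-2))²) = 3*(-21 + 7*(1 + 10)²) = 3*(-21 + 7*11²) = 3*(-21 + 7*121) = 3*(-21 + 847) = 3*826 = 2478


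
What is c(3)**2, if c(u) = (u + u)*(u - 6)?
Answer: 324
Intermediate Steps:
c(u) = 2*u*(-6 + u) (c(u) = (2*u)*(-6 + u) = 2*u*(-6 + u))
c(3)**2 = (2*3*(-6 + 3))**2 = (2*3*(-3))**2 = (-18)**2 = 324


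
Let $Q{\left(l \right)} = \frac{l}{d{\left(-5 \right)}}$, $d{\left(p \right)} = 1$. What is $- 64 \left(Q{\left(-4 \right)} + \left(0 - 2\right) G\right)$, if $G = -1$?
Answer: $128$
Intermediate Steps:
$Q{\left(l \right)} = l$ ($Q{\left(l \right)} = \frac{l}{1} = l 1 = l$)
$- 64 \left(Q{\left(-4 \right)} + \left(0 - 2\right) G\right) = - 64 \left(-4 + \left(0 - 2\right) \left(-1\right)\right) = - 64 \left(-4 - -2\right) = - 64 \left(-4 + 2\right) = \left(-64\right) \left(-2\right) = 128$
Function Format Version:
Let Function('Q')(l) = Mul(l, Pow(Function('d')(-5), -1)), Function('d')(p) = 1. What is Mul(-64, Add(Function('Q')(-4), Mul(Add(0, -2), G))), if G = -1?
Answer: 128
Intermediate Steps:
Function('Q')(l) = l (Function('Q')(l) = Mul(l, Pow(1, -1)) = Mul(l, 1) = l)
Mul(-64, Add(Function('Q')(-4), Mul(Add(0, -2), G))) = Mul(-64, Add(-4, Mul(Add(0, -2), -1))) = Mul(-64, Add(-4, Mul(-2, -1))) = Mul(-64, Add(-4, 2)) = Mul(-64, -2) = 128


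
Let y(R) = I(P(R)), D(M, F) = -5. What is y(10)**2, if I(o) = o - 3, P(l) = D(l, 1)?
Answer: 64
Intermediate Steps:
P(l) = -5
I(o) = -3 + o
y(R) = -8 (y(R) = -3 - 5 = -8)
y(10)**2 = (-8)**2 = 64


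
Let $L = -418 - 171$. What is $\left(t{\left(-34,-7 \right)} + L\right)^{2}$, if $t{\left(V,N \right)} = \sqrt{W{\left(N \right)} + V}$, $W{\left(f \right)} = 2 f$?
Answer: $346873 - 4712 i \sqrt{3} \approx 3.4687 \cdot 10^{5} - 8161.4 i$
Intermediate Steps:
$t{\left(V,N \right)} = \sqrt{V + 2 N}$ ($t{\left(V,N \right)} = \sqrt{2 N + V} = \sqrt{V + 2 N}$)
$L = -589$ ($L = -418 - 171 = -589$)
$\left(t{\left(-34,-7 \right)} + L\right)^{2} = \left(\sqrt{-34 + 2 \left(-7\right)} - 589\right)^{2} = \left(\sqrt{-34 - 14} - 589\right)^{2} = \left(\sqrt{-48} - 589\right)^{2} = \left(4 i \sqrt{3} - 589\right)^{2} = \left(-589 + 4 i \sqrt{3}\right)^{2}$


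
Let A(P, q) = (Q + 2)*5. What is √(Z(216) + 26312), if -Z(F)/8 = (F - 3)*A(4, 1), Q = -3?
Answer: 4*√2177 ≈ 186.63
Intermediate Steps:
A(P, q) = -5 (A(P, q) = (-3 + 2)*5 = -1*5 = -5)
Z(F) = -120 + 40*F (Z(F) = -8*(F - 3)*(-5) = -8*(-3 + F)*(-5) = -8*(15 - 5*F) = -120 + 40*F)
√(Z(216) + 26312) = √((-120 + 40*216) + 26312) = √((-120 + 8640) + 26312) = √(8520 + 26312) = √34832 = 4*√2177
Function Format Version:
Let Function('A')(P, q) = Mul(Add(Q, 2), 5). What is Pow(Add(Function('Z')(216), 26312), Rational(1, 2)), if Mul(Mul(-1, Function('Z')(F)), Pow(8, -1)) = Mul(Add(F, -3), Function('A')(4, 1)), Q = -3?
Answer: Mul(4, Pow(2177, Rational(1, 2))) ≈ 186.63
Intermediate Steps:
Function('A')(P, q) = -5 (Function('A')(P, q) = Mul(Add(-3, 2), 5) = Mul(-1, 5) = -5)
Function('Z')(F) = Add(-120, Mul(40, F)) (Function('Z')(F) = Mul(-8, Mul(Add(F, -3), -5)) = Mul(-8, Mul(Add(-3, F), -5)) = Mul(-8, Add(15, Mul(-5, F))) = Add(-120, Mul(40, F)))
Pow(Add(Function('Z')(216), 26312), Rational(1, 2)) = Pow(Add(Add(-120, Mul(40, 216)), 26312), Rational(1, 2)) = Pow(Add(Add(-120, 8640), 26312), Rational(1, 2)) = Pow(Add(8520, 26312), Rational(1, 2)) = Pow(34832, Rational(1, 2)) = Mul(4, Pow(2177, Rational(1, 2)))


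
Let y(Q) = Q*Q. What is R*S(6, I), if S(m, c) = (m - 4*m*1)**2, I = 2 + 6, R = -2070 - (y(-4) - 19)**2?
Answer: -673596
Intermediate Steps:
y(Q) = Q**2
R = -2079 (R = -2070 - ((-4)**2 - 19)**2 = -2070 - (16 - 19)**2 = -2070 - 1*(-3)**2 = -2070 - 1*9 = -2070 - 9 = -2079)
I = 8
S(m, c) = 9*m**2 (S(m, c) = (m - 4*m)**2 = (-3*m)**2 = 9*m**2)
R*S(6, I) = -18711*6**2 = -18711*36 = -2079*324 = -673596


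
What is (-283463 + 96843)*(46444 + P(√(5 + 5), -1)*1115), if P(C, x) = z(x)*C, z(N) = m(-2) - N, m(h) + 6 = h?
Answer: -8667379280 + 1456569100*√10 ≈ -4.0613e+9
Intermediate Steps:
m(h) = -6 + h
z(N) = -8 - N (z(N) = (-6 - 2) - N = -8 - N)
P(C, x) = C*(-8 - x) (P(C, x) = (-8 - x)*C = C*(-8 - x))
(-283463 + 96843)*(46444 + P(√(5 + 5), -1)*1115) = (-283463 + 96843)*(46444 - √(5 + 5)*(8 - 1)*1115) = -186620*(46444 - 1*√10*7*1115) = -186620*(46444 - 7*√10*1115) = -186620*(46444 - 7805*√10) = -8667379280 + 1456569100*√10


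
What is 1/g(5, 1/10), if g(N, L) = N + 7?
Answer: 1/12 ≈ 0.083333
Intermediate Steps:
g(N, L) = 7 + N
1/g(5, 1/10) = 1/(7 + 5) = 1/12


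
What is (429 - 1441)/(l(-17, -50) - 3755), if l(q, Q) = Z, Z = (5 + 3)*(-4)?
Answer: 1012/3787 ≈ 0.26723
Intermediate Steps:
Z = -32 (Z = 8*(-4) = -32)
l(q, Q) = -32
(429 - 1441)/(l(-17, -50) - 3755) = (429 - 1441)/(-32 - 3755) = -1012/(-3787) = -1012*(-1/3787) = 1012/3787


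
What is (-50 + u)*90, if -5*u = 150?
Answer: -7200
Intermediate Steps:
u = -30 (u = -⅕*150 = -30)
(-50 + u)*90 = (-50 - 30)*90 = -80*90 = -7200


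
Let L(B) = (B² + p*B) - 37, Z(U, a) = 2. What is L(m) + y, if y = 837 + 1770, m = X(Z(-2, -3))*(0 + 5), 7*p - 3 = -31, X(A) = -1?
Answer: 2615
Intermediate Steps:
p = -4 (p = 3/7 + (⅐)*(-31) = 3/7 - 31/7 = -4)
m = -5 (m = -(0 + 5) = -1*5 = -5)
L(B) = -37 + B² - 4*B (L(B) = (B² - 4*B) - 37 = -37 + B² - 4*B)
y = 2607
L(m) + y = (-37 + (-5)² - 4*(-5)) + 2607 = (-37 + 25 + 20) + 2607 = 8 + 2607 = 2615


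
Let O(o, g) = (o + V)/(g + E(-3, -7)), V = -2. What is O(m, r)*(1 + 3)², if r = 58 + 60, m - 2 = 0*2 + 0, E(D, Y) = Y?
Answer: 0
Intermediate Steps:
m = 2 (m = 2 + (0*2 + 0) = 2 + (0 + 0) = 2 + 0 = 2)
r = 118
O(o, g) = (-2 + o)/(-7 + g) (O(o, g) = (o - 2)/(g - 7) = (-2 + o)/(-7 + g))
O(m, r)*(1 + 3)² = ((-2 + 2)/(-7 + 118))*(1 + 3)² = (0/111)*4² = ((1/111)*0)*16 = 0*16 = 0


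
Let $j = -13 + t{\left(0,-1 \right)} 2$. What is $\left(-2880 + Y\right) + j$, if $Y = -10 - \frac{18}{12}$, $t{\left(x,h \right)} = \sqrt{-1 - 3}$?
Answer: $- \frac{5809}{2} + 4 i \approx -2904.5 + 4.0 i$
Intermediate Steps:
$t{\left(x,h \right)} = 2 i$ ($t{\left(x,h \right)} = \sqrt{-4} = 2 i$)
$j = -13 + 4 i$ ($j = -13 + 2 i 2 = -13 + 4 i \approx -13.0 + 4.0 i$)
$Y = - \frac{23}{2}$ ($Y = -10 - \frac{3}{2} = - \frac{23}{2} \approx -11.5$)
$\left(-2880 + Y\right) + j = \left(-2880 - \frac{23}{2}\right) - \left(13 - 4 i\right) = - \frac{5783}{2} - \left(13 - 4 i\right) = - \frac{5809}{2} + 4 i$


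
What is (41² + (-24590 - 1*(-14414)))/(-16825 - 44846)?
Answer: 8495/61671 ≈ 0.13775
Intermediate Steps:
(41² + (-24590 - 1*(-14414)))/(-16825 - 44846) = (1681 + (-24590 + 14414))/(-61671) = (1681 - 10176)*(-1/61671) = -8495*(-1/61671) = 8495/61671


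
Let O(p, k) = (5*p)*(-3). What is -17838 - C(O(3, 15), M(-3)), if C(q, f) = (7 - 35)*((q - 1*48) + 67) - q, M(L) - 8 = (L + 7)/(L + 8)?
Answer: -18611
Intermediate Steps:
O(p, k) = -15*p
M(L) = 8 + (7 + L)/(8 + L) (M(L) = 8 + (L + 7)/(L + 8) = 8 + (7 + L)/(8 + L))
C(q, f) = -532 - 29*q (C(q, f) = -28*((q - 48) + 67) - q = -28*((-48 + q) + 67) - q = -28*(19 + q) - q = (-532 - 28*q) - q = -532 - 29*q)
-17838 - C(O(3, 15), M(-3)) = -17838 - (-532 - (-435)*3) = -17838 - (-532 - 29*(-45)) = -17838 - (-532 + 1305) = -17838 - 1*773 = -17838 - 773 = -18611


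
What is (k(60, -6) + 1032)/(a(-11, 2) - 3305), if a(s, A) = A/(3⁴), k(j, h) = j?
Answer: -88452/267703 ≈ -0.33041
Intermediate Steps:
a(s, A) = A/81
(k(60, -6) + 1032)/(a(-11, 2) - 3305) = (60 + 1032)/((1/81)*2 - 3305) = 1092/(2/81 - 3305) = 1092/(-267703/81) = 1092*(-81/267703) = -88452/267703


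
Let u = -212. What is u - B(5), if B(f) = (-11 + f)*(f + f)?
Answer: -152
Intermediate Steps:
B(f) = 2*f*(-11 + f) (B(f) = (-11 + f)*(2*f) = 2*f*(-11 + f))
u - B(5) = -212 - 2*5*(-11 + 5) = -212 - 2*5*(-6) = -212 - 1*(-60) = -212 + 60 = -152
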